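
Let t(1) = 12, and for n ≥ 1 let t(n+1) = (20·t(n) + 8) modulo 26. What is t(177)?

4

Computing terms: t(1) = 12; t(2) = 14; t(3) = 2; t(4) = 22; t(5) = 6; t(6) = 24; t(7) = 20; t(8) = 18; t(9) = 4; t(10) = 10; t(11) = 0; t(12) = 8; t(13) = 12.
The sequence repeats with period 12.
(177 - 1) mod 12 = 8, so t(177) = t(9) = 4.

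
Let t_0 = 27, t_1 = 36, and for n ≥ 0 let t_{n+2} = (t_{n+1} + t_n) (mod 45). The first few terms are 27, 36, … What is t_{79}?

Listing terms: t_0 = 27,  t_1 = 36,  t_2 = 18,  t_3 = 9,  t_4 = 27,  t_5 = 36.
The sequence repeats with period 4.
So t_{79} = t_{0 + ((79-0) mod 4)} = t_3 = 9.

9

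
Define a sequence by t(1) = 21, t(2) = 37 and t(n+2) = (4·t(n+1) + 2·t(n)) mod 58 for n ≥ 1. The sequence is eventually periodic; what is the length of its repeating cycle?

28

t(1) = 21,  t(2) = 37,  t(3) = 16,  t(4) = 22,  t(5) = 4,  t(6) = 2,  t(7) = 16,  t(8) = 10,  t(9) = 14,  t(10) = 18,  t(11) = 42,  t(12) = 30,  t(13) = 30,  t(14) = 6,  t(15) = 26,  t(16) = 0,  t(17) = 52,  t(18) = 34,  t(19) = 8,  t(20) = 42,  t(21) = 10,  t(22) = 8,  t(23) = 52,  t(24) = 50,  t(25) = 14,  t(26) = 40,  t(27) = 14,  t(28) = 20,  t(29) = 50,  t(30) = 8,  t(31) = 16,  t(32) = 22.
Since (t(31), t(32)) = (t(3), t(4)) = (16, 22) (two consecutive terms determine the rest), the sequence is eventually periodic: after a pre-period of length 2 it cycles with period 28.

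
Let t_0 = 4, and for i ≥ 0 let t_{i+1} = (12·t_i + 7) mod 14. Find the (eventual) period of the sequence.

6

t_0 = 4,  t_1 = 13,  t_2 = 9,  t_3 = 3,  t_4 = 1,  t_5 = 5,  t_6 = 11,  t_7 = 13.
Since t_7 = t_1 = 13, the sequence is eventually periodic: after a pre-period of length 1 it cycles with period 6.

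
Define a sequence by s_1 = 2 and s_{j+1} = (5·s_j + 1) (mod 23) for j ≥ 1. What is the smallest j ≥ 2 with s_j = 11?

2

Listing terms: s_1 = 2,  s_2 = 11,  s_3 = 10,  s_4 = 5,  s_5 = 3,  s_6 = 16,  s_7 = 12,  s_8 = 15,  s_9 = 7,  s_{10} = 13,  s_{11} = 20,  s_{12} = 9,  s_{13} = 0,  s_{14} = 1,  s_{15} = 6,  s_{16} = 8,  s_{17} = 18,  s_{18} = 22,  s_{19} = 19,  s_{20} = 4,  s_{21} = 21,  s_{22} = 14,  s_{23} = 2.
The sequence repeats with period 22.
The value 11 first appears (with j ≥ 2) at s_2.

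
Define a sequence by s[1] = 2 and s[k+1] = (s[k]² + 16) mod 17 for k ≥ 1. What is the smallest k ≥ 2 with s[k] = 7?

We have s[1] = 2, s[2] = 3, s[3] = 8, s[4] = 12, s[5] = 7, s[6] = 14, s[7] = 8.
Since s[7] = s[3] = 8, the sequence is eventually periodic: after a pre-period of length 2 it cycles with period 4.
The value 7 first appears (with k ≥ 2) at s[5].

5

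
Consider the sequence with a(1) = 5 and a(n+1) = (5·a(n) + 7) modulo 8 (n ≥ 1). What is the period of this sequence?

8

Computing terms: a(1) = 5; a(2) = 0; a(3) = 7; a(4) = 2; a(5) = 1; a(6) = 4; a(7) = 3; a(8) = 6; a(9) = 5.
Since a(9) = a(1) = 5, the sequence is periodic with period 8.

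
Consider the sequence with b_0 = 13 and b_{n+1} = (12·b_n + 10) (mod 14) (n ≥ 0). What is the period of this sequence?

b_0 = 13; b_1 = 12; b_2 = 0; b_3 = 10; b_4 = 4; b_5 = 2; b_6 = 6; b_7 = 12.
Since b_7 = b_1 = 12, the sequence is eventually periodic: after a pre-period of length 1 it cycles with period 6.

6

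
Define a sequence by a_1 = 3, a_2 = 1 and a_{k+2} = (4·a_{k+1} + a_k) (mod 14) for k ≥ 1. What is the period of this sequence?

We have a_1 = 3,  a_2 = 1,  a_3 = 7,  a_4 = 1,  a_5 = 11,  a_6 = 3,  a_7 = 9,  a_8 = 11,  a_9 = 11,  a_{10} = 13,  a_{11} = 7,  a_{12} = 13,  a_{13} = 3,  a_{14} = 11,  a_{15} = 5,  a_{16} = 3,  a_{17} = 3,  a_{18} = 1.
Since (a_{17}, a_{18}) = (a_1, a_2) = (3, 1) (two consecutive terms determine the rest), the sequence is periodic with period 16.

16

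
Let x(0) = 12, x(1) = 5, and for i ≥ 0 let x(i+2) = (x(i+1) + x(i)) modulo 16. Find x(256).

15

Computing terms: x(0) = 12,  x(1) = 5,  x(2) = 1,  x(3) = 6,  x(4) = 7,  x(5) = 13,  x(6) = 4,  x(7) = 1,  x(8) = 5,  x(9) = 6,  x(10) = 11,  x(11) = 1,  x(12) = 12,  x(13) = 13,  x(14) = 9,  x(15) = 6,  x(16) = 15,  x(17) = 5,  x(18) = 4,  x(19) = 9,  x(20) = 13,  x(21) = 6,  x(22) = 3,  x(23) = 9,  x(24) = 12,  x(25) = 5.
Since (x(24), x(25)) = (x(0), x(1)) = (12, 5) (two consecutive terms determine the rest), the sequence is periodic with period 24.
(256 - 0) mod 24 = 16, so x(256) = x(16) = 15.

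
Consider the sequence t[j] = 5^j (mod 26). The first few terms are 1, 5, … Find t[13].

5

t[0] = 1,  t[1] = 5,  t[2] = 25,  t[3] = 21,  t[4] = 1.
The sequence repeats with period 4.
(13 - 0) mod 4 = 1, so t[13] = t[1] = 5.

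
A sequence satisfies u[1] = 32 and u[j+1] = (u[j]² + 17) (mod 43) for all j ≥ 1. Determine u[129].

We have u[1] = 32; u[2] = 9; u[3] = 12; u[4] = 32.
The sequence repeats with period 3.
So u[129] = u[1 + ((129-1) mod 3)] = u[3] = 12.

12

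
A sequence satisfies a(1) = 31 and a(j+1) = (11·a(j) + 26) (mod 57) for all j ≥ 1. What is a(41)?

25

Listing terms: a(1) = 31,  a(2) = 25,  a(3) = 16,  a(4) = 31.
The sequence repeats with period 3.
So a(41) = a(1 + ((41-1) mod 3)) = a(2) = 25.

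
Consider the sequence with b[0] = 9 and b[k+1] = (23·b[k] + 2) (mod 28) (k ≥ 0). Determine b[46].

b[0] = 9; b[1] = 13; b[2] = 21; b[3] = 9.
The sequence repeats with period 3.
So b[46] = b[0 + ((46-0) mod 3)] = b[1] = 13.

13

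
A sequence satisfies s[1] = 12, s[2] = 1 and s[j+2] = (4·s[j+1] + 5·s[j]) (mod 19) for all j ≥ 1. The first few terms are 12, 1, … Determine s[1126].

5

Computing terms: s[1] = 12,  s[2] = 1,  s[3] = 7,  s[4] = 14,  s[5] = 15,  s[6] = 16,  s[7] = 6,  s[8] = 9,  s[9] = 9,  s[10] = 5,  s[11] = 8,  s[12] = 0,  s[13] = 2,  s[14] = 8,  s[15] = 4,  s[16] = 18,  s[17] = 16,  s[18] = 2,  s[19] = 12,  s[20] = 1.
Since (s[19], s[20]) = (s[1], s[2]) = (12, 1) (two consecutive terms determine the rest), the sequence is periodic with period 18.
(1126 - 1) mod 18 = 9, so s[1126] = s[10] = 5.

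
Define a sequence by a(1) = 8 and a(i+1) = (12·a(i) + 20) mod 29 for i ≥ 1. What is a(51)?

20

Listing terms: a(1) = 8,  a(2) = 0,  a(3) = 20,  a(4) = 28,  a(5) = 8.
Since a(5) = a(1) = 8, the sequence is periodic with period 4.
So a(51) = a(1 + ((51-1) mod 4)) = a(3) = 20.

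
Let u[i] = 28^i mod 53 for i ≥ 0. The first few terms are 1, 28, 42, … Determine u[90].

Listing terms: u[0] = 1, u[1] = 28, u[2] = 42, u[3] = 10, u[4] = 15, u[5] = 49, u[6] = 47, u[7] = 44, u[8] = 13, u[9] = 46, u[10] = 16, u[11] = 24, u[12] = 36, u[13] = 1.
The sequence repeats with period 13.
So u[90] = u[0 + ((90-0) mod 13)] = u[12] = 36.

36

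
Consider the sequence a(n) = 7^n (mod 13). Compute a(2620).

9

We have a(0) = 1; a(1) = 7; a(2) = 10; a(3) = 5; a(4) = 9; a(5) = 11; a(6) = 12; a(7) = 6; a(8) = 3; a(9) = 8; a(10) = 4; a(11) = 2; a(12) = 1.
The sequence repeats with period 12.
So a(2620) = a(0 + ((2620-0) mod 12)) = a(4) = 9.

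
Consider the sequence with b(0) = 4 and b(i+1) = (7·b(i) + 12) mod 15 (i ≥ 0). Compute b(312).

Listing terms: b(0) = 4; b(1) = 10; b(2) = 7; b(3) = 1; b(4) = 4.
The sequence repeats with period 4.
(312 - 0) mod 4 = 0, so b(312) = b(0) = 4.

4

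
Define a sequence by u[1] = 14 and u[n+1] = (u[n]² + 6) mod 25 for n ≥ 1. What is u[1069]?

Listing terms: u[1] = 14; u[2] = 2; u[3] = 10; u[4] = 6; u[5] = 17; u[6] = 20; u[7] = 6.
Since u[7] = u[4] = 6, the sequence is eventually periodic: after a pre-period of length 3 it cycles with period 3.
For n ≥ 4, u[n] depends only on (n - 4) mod 3. (1069 - 4) mod 3 = 0, so u[1069] = u[4] = 6.

6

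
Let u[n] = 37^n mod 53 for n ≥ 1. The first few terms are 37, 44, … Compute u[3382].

44

u[1] = 37; u[2] = 44; u[3] = 38; u[4] = 28; u[5] = 29; u[6] = 13; u[7] = 4; u[8] = 42; u[9] = 17; u[10] = 46; u[11] = 6; u[12] = 10; u[13] = 52; u[14] = 16; u[15] = 9; u[16] = 15; u[17] = 25; u[18] = 24; u[19] = 40; u[20] = 49; u[21] = 11; u[22] = 36; u[23] = 7; u[24] = 47; u[25] = 43; u[26] = 1; u[27] = 37.
The sequence repeats with period 26.
(3382 - 1) mod 26 = 1, so u[3382] = u[2] = 44.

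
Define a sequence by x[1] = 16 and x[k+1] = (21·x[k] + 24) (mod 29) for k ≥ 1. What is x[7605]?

0

Listing terms: x[1] = 16, x[2] = 12, x[3] = 15, x[4] = 20, x[5] = 9, x[6] = 10, x[7] = 2, x[8] = 8, x[9] = 18, x[10] = 25, x[11] = 27, x[12] = 11, x[13] = 23, x[14] = 14, x[15] = 28, x[16] = 3, x[17] = 0, x[18] = 24, x[19] = 6, x[20] = 5, x[21] = 13, x[22] = 7, x[23] = 26, x[24] = 19, x[25] = 17, x[26] = 4, x[27] = 21, x[28] = 1, x[29] = 16.
Since x[29] = x[1] = 16, the sequence is periodic with period 28.
So x[7605] = x[1 + ((7605-1) mod 28)] = x[17] = 0.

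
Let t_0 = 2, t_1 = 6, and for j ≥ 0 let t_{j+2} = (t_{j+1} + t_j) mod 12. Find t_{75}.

2

Listing terms: t_0 = 2; t_1 = 6; t_2 = 8; t_3 = 2; t_4 = 10; t_5 = 0; t_6 = 10; t_7 = 10; t_8 = 8; t_9 = 6; t_{10} = 2; t_{11} = 8; t_{12} = 10; t_{13} = 6; t_{14} = 4; t_{15} = 10; t_{16} = 2; t_{17} = 0; t_{18} = 2; t_{19} = 2; t_{20} = 4; t_{21} = 6; t_{22} = 10; t_{23} = 4; t_{24} = 2; t_{25} = 6.
Since (t_{24}, t_{25}) = (t_0, t_1) = (2, 6) (two consecutive terms determine the rest), the sequence is periodic with period 24.
(75 - 0) mod 24 = 3, so t_{75} = t_3 = 2.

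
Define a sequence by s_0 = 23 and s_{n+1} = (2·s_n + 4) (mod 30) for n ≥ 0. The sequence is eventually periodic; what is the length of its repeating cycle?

Computing terms: s_0 = 23,  s_1 = 20,  s_2 = 14,  s_3 = 2,  s_4 = 8,  s_5 = 20.
Since s_5 = s_1 = 20, the sequence is eventually periodic: after a pre-period of length 1 it cycles with period 4.

4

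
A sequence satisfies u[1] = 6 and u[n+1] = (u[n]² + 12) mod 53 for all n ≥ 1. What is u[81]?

29

Listing terms: u[1] = 6, u[2] = 48, u[3] = 37, u[4] = 3, u[5] = 21, u[6] = 29, u[7] = 5, u[8] = 37.
Since u[8] = u[3] = 37, the sequence is eventually periodic: after a pre-period of length 2 it cycles with period 5.
For n ≥ 3, u[n] depends only on (n - 3) mod 5. (81 - 3) mod 5 = 3, so u[81] = u[6] = 29.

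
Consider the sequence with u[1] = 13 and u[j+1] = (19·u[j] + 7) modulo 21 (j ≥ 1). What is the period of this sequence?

We have u[1] = 13; u[2] = 2; u[3] = 3; u[4] = 1; u[5] = 5; u[6] = 18; u[7] = 13.
The sequence repeats with period 6.

6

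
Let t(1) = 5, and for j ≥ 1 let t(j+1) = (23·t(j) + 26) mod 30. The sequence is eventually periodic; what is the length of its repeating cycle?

4

t(1) = 5, t(2) = 21, t(3) = 29, t(4) = 3, t(5) = 5.
The sequence repeats with period 4.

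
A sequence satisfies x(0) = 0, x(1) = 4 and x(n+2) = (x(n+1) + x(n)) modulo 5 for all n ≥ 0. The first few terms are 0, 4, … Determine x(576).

3

x(0) = 0, x(1) = 4, x(2) = 4, x(3) = 3, x(4) = 2, x(5) = 0, x(6) = 2, x(7) = 2, x(8) = 4, x(9) = 1, x(10) = 0, x(11) = 1, x(12) = 1, x(13) = 2, x(14) = 3, x(15) = 0, x(16) = 3, x(17) = 3, x(18) = 1, x(19) = 4, x(20) = 0, x(21) = 4.
The sequence repeats with period 20.
(576 - 0) mod 20 = 16, so x(576) = x(16) = 3.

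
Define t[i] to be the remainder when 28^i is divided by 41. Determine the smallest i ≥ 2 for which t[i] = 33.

Computing terms: t[1] = 28, t[2] = 5, t[3] = 17, t[4] = 25, t[5] = 3, t[6] = 2, t[7] = 15, t[8] = 10, t[9] = 34, t[10] = 9, t[11] = 6, t[12] = 4, t[13] = 30, t[14] = 20, t[15] = 27, t[16] = 18, t[17] = 12, t[18] = 8, t[19] = 19, t[20] = 40, t[21] = 13, t[22] = 36, t[23] = 24, t[24] = 16, t[25] = 38, t[26] = 39, t[27] = 26, t[28] = 31, t[29] = 7, t[30] = 32, t[31] = 35, t[32] = 37, t[33] = 11, t[34] = 21, t[35] = 14, t[36] = 23, t[37] = 29, t[38] = 33, t[39] = 22, t[40] = 1, t[41] = 28.
Since t[41] = t[1] = 28, the sequence is periodic with period 40.
The value 33 first appears (with i ≥ 2) at t[38].

38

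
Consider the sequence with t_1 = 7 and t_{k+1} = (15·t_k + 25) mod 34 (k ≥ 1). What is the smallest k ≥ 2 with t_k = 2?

Computing terms: t_1 = 7, t_2 = 28, t_3 = 3, t_4 = 2, t_5 = 21, t_6 = 0, t_7 = 25, t_8 = 26, t_9 = 7.
Since t_9 = t_1 = 7, the sequence is periodic with period 8.
The value 2 first appears (with k ≥ 2) at t_4.

4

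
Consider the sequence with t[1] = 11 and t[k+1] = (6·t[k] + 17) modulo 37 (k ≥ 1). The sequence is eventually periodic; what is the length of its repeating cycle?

Listing terms: t[1] = 11,  t[2] = 9,  t[3] = 34,  t[4] = 36,  t[5] = 11.
The sequence repeats with period 4.

4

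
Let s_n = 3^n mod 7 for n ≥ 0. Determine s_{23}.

s_0 = 1; s_1 = 3; s_2 = 2; s_3 = 6; s_4 = 4; s_5 = 5; s_6 = 1.
The sequence repeats with period 6.
So s_{23} = s_{0 + ((23-0) mod 6)} = s_5 = 5.

5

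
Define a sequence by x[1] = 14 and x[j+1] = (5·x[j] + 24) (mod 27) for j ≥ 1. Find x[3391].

We have x[1] = 14; x[2] = 13; x[3] = 8; x[4] = 10; x[5] = 20; x[6] = 16; x[7] = 23; x[8] = 4; x[9] = 17; x[10] = 1; x[11] = 2; x[12] = 7; x[13] = 5; x[14] = 22; x[15] = 26; x[16] = 19; x[17] = 11; x[18] = 25; x[19] = 14.
The sequence repeats with period 18.
(3391 - 1) mod 18 = 6, so x[3391] = x[7] = 23.

23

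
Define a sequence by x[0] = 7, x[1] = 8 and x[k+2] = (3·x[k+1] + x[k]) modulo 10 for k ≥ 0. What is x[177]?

9

Computing terms: x[0] = 7, x[1] = 8, x[2] = 1, x[3] = 1, x[4] = 4, x[5] = 3, x[6] = 3, x[7] = 2, x[8] = 9, x[9] = 9, x[10] = 6, x[11] = 7, x[12] = 7, x[13] = 8.
Since (x[12], x[13]) = (x[0], x[1]) = (7, 8) (two consecutive terms determine the rest), the sequence is periodic with period 12.
So x[177] = x[0 + ((177-0) mod 12)] = x[9] = 9.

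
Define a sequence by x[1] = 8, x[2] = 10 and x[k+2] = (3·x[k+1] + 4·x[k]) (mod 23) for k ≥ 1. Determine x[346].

Computing terms: x[1] = 8; x[2] = 10; x[3] = 16; x[4] = 19; x[5] = 6; x[6] = 2; x[7] = 7; x[8] = 6; x[9] = 0; x[10] = 1; x[11] = 3; x[12] = 13; x[13] = 5; x[14] = 21; x[15] = 14; x[16] = 11; x[17] = 20; x[18] = 12; x[19] = 1; x[20] = 5; x[21] = 19; x[22] = 8; x[23] = 8; x[24] = 10.
Since (x[23], x[24]) = (x[1], x[2]) = (8, 10) (two consecutive terms determine the rest), the sequence is periodic with period 22.
So x[346] = x[1 + ((346-1) mod 22)] = x[16] = 11.

11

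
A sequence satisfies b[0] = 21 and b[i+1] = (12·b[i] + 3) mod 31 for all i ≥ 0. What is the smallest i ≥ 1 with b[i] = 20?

Listing terms: b[0] = 21,  b[1] = 7,  b[2] = 25,  b[3] = 24,  b[4] = 12,  b[5] = 23,  b[6] = 0,  b[7] = 3,  b[8] = 8,  b[9] = 6,  b[10] = 13,  b[11] = 4,  b[12] = 20,  b[13] = 26,  b[14] = 5,  b[15] = 1,  b[16] = 15,  b[17] = 28,  b[18] = 29,  b[19] = 10,  b[20] = 30,  b[21] = 22,  b[22] = 19,  b[23] = 14,  b[24] = 16,  b[25] = 9,  b[26] = 18,  b[27] = 2,  b[28] = 27,  b[29] = 17,  b[30] = 21.
Since b[30] = b[0] = 21, the sequence is periodic with period 30.
The value 20 first appears (with i ≥ 1) at b[12].

12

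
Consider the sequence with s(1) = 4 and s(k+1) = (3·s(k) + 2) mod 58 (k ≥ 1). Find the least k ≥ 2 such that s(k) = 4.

29

Computing terms: s(1) = 4; s(2) = 14; s(3) = 44; s(4) = 18; s(5) = 56; s(6) = 54; s(7) = 48; s(8) = 30; s(9) = 34; s(10) = 46; s(11) = 24; s(12) = 16; s(13) = 50; s(14) = 36; s(15) = 52; s(16) = 42; s(17) = 12; s(18) = 38; s(19) = 0; s(20) = 2; s(21) = 8; s(22) = 26; s(23) = 22; s(24) = 10; s(25) = 32; s(26) = 40; s(27) = 6; s(28) = 20; s(29) = 4.
Since s(29) = s(1) = 4, the sequence is periodic with period 28.
The value 4 next appears (with k ≥ 2) at s(29).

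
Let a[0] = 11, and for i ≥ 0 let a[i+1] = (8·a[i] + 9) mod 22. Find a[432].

We have a[0] = 11,  a[1] = 9,  a[2] = 15,  a[3] = 19,  a[4] = 7,  a[5] = 21,  a[6] = 1,  a[7] = 17,  a[8] = 13,  a[9] = 3,  a[10] = 11.
The sequence repeats with period 10.
(432 - 0) mod 10 = 2, so a[432] = a[2] = 15.

15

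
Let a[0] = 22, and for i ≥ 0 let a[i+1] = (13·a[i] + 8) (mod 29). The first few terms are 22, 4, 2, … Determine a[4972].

a[0] = 22, a[1] = 4, a[2] = 2, a[3] = 5, a[4] = 15, a[5] = 0, a[6] = 8, a[7] = 25, a[8] = 14, a[9] = 16, a[10] = 13, a[11] = 3, a[12] = 18, a[13] = 10, a[14] = 22.
The sequence repeats with period 14.
(4972 - 0) mod 14 = 2, so a[4972] = a[2] = 2.

2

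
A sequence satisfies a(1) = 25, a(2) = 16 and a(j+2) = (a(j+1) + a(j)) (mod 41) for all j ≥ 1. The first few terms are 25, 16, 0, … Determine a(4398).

Computing terms: a(1) = 25; a(2) = 16; a(3) = 0; a(4) = 16; a(5) = 16; a(6) = 32; a(7) = 7; a(8) = 39; a(9) = 5; a(10) = 3; a(11) = 8; a(12) = 11; a(13) = 19; a(14) = 30; a(15) = 8; a(16) = 38; a(17) = 5; a(18) = 2; a(19) = 7; a(20) = 9; a(21) = 16; a(22) = 25; a(23) = 0; a(24) = 25; a(25) = 25; a(26) = 9; a(27) = 34; a(28) = 2; a(29) = 36; a(30) = 38; a(31) = 33; a(32) = 30; a(33) = 22; a(34) = 11; a(35) = 33; a(36) = 3; a(37) = 36; a(38) = 39; a(39) = 34; a(40) = 32; a(41) = 25; a(42) = 16.
The sequence repeats with period 40.
So a(4398) = a(1 + ((4398-1) mod 40)) = a(38) = 39.

39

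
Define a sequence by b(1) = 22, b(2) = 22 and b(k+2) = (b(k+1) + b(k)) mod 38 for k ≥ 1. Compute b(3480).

Listing terms: b(1) = 22, b(2) = 22, b(3) = 6, b(4) = 28, b(5) = 34, b(6) = 24, b(7) = 20, b(8) = 6, b(9) = 26, b(10) = 32, b(11) = 20, b(12) = 14, b(13) = 34, b(14) = 10, b(15) = 6, b(16) = 16, b(17) = 22, b(18) = 0, b(19) = 22, b(20) = 22.
The sequence repeats with period 18.
So b(3480) = b(1 + ((3480-1) mod 18)) = b(6) = 24.

24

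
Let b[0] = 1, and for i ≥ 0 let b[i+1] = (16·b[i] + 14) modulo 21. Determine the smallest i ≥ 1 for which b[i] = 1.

b[0] = 1,  b[1] = 9,  b[2] = 11,  b[3] = 1.
Since b[3] = b[0] = 1, the sequence is periodic with period 3.
The value 1 next appears (with i ≥ 1) at b[3].

3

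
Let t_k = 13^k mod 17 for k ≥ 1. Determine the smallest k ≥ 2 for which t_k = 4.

t_1 = 13; t_2 = 16; t_3 = 4; t_4 = 1; t_5 = 13.
The sequence repeats with period 4.
The value 4 first appears (with k ≥ 2) at t_3.

3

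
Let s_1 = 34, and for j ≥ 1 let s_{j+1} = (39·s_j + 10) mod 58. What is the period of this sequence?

Listing terms: s_1 = 34, s_2 = 2, s_3 = 30, s_4 = 20, s_5 = 36, s_6 = 22, s_7 = 56, s_8 = 48, s_9 = 26, s_{10} = 38, s_{11} = 42, s_{12} = 24, s_{13} = 18, s_{14} = 16, s_{15} = 54, s_{16} = 28, s_{17} = 0, s_{18} = 10, s_{19} = 52, s_{20} = 8, s_{21} = 32, s_{22} = 40, s_{23} = 4, s_{24} = 50, s_{25} = 46, s_{26} = 6, s_{27} = 12, s_{28} = 14, s_{29} = 34.
Since s_{29} = s_1 = 34, the sequence is periodic with period 28.

28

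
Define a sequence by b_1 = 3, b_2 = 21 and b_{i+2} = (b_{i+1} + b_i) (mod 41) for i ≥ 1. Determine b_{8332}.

We have b_1 = 3; b_2 = 21; b_3 = 24; b_4 = 4; b_5 = 28; b_6 = 32; b_7 = 19; b_8 = 10; b_9 = 29; b_{10} = 39; b_{11} = 27; b_{12} = 25; b_{13} = 11; b_{14} = 36; b_{15} = 6; b_{16} = 1; b_{17} = 7; b_{18} = 8; b_{19} = 15; b_{20} = 23; b_{21} = 38; b_{22} = 20; b_{23} = 17; b_{24} = 37; b_{25} = 13; b_{26} = 9; b_{27} = 22; b_{28} = 31; b_{29} = 12; b_{30} = 2; b_{31} = 14; b_{32} = 16; b_{33} = 30; b_{34} = 5; b_{35} = 35; b_{36} = 40; b_{37} = 34; b_{38} = 33; b_{39} = 26; b_{40} = 18; b_{41} = 3; b_{42} = 21.
Since (b_{41}, b_{42}) = (b_1, b_2) = (3, 21) (two consecutive terms determine the rest), the sequence is periodic with period 40.
(8332 - 1) mod 40 = 11, so b_{8332} = b_{12} = 25.

25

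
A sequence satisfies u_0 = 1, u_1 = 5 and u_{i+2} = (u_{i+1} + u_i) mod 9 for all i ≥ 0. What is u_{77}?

1

We have u_0 = 1; u_1 = 5; u_2 = 6; u_3 = 2; u_4 = 8; u_5 = 1; u_6 = 0; u_7 = 1; u_8 = 1; u_9 = 2; u_{10} = 3; u_{11} = 5; u_{12} = 8; u_{13} = 4; u_{14} = 3; u_{15} = 7; u_{16} = 1; u_{17} = 8; u_{18} = 0; u_{19} = 8; u_{20} = 8; u_{21} = 7; u_{22} = 6; u_{23} = 4; u_{24} = 1; u_{25} = 5.
The sequence repeats with period 24.
(77 - 0) mod 24 = 5, so u_{77} = u_5 = 1.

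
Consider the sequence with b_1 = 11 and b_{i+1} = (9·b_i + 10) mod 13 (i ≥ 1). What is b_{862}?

11

b_1 = 11; b_2 = 5; b_3 = 3; b_4 = 11.
Since b_4 = b_1 = 11, the sequence is periodic with period 3.
So b_{862} = b_{1 + ((862-1) mod 3)} = b_1 = 11.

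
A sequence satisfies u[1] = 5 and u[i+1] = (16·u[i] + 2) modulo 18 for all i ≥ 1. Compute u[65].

10

u[1] = 5,  u[2] = 10,  u[3] = 0,  u[4] = 2,  u[5] = 16,  u[6] = 6,  u[7] = 8,  u[8] = 4,  u[9] = 12,  u[10] = 14,  u[11] = 10.
Since u[11] = u[2] = 10, the sequence is eventually periodic: after a pre-period of length 1 it cycles with period 9.
For i ≥ 2, u[i] depends only on (i - 2) mod 9. (65 - 2) mod 9 = 0, so u[65] = u[2] = 10.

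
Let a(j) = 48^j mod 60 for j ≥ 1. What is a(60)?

36

a(1) = 48,  a(2) = 24,  a(3) = 12,  a(4) = 36,  a(5) = 48.
Since a(5) = a(1) = 48, the sequence is periodic with period 4.
So a(60) = a(1 + ((60-1) mod 4)) = a(4) = 36.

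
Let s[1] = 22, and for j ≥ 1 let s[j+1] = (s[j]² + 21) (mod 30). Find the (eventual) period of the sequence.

6

Listing terms: s[1] = 22, s[2] = 25, s[3] = 16, s[4] = 7, s[5] = 10, s[6] = 1, s[7] = 22.
The sequence repeats with period 6.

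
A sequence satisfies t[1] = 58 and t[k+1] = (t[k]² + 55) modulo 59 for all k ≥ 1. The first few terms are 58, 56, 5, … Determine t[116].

Listing terms: t[1] = 58; t[2] = 56; t[3] = 5; t[4] = 21; t[5] = 24; t[6] = 41; t[7] = 25; t[8] = 31; t[9] = 13; t[10] = 47; t[11] = 22; t[12] = 8; t[13] = 1; t[14] = 56.
Since t[14] = t[2] = 56, the sequence is eventually periodic: after a pre-period of length 1 it cycles with period 12.
For k ≥ 2, t[k] depends only on (k - 2) mod 12. (116 - 2) mod 12 = 6, so t[116] = t[8] = 31.

31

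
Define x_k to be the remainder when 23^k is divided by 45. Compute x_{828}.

1

We have x_0 = 1; x_1 = 23; x_2 = 34; x_3 = 17; x_4 = 31; x_5 = 38; x_6 = 19; x_7 = 32; x_8 = 16; x_9 = 8; x_{10} = 4; x_{11} = 2; x_{12} = 1.
The sequence repeats with period 12.
So x_{828} = x_{0 + ((828-0) mod 12)} = x_0 = 1.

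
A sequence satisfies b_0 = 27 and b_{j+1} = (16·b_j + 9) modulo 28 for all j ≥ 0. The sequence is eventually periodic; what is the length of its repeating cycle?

We have b_0 = 27,  b_1 = 21,  b_2 = 9,  b_3 = 13,  b_4 = 21.
Since b_4 = b_1 = 21, the sequence is eventually periodic: after a pre-period of length 1 it cycles with period 3.

3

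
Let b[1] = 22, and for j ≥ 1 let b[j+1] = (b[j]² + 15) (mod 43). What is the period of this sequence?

6

Computing terms: b[1] = 22; b[2] = 26; b[3] = 3; b[4] = 24; b[5] = 32; b[6] = 7; b[7] = 21; b[8] = 26.
Since b[8] = b[2] = 26, the sequence is eventually periodic: after a pre-period of length 1 it cycles with period 6.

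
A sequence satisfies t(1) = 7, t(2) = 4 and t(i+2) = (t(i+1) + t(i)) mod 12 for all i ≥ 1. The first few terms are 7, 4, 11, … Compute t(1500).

We have t(1) = 7,  t(2) = 4,  t(3) = 11,  t(4) = 3,  t(5) = 2,  t(6) = 5,  t(7) = 7,  t(8) = 0,  t(9) = 7,  t(10) = 7,  t(11) = 2,  t(12) = 9,  t(13) = 11,  t(14) = 8,  t(15) = 7,  t(16) = 3,  t(17) = 10,  t(18) = 1,  t(19) = 11,  t(20) = 0,  t(21) = 11,  t(22) = 11,  t(23) = 10,  t(24) = 9,  t(25) = 7,  t(26) = 4.
Since (t(25), t(26)) = (t(1), t(2)) = (7, 4) (two consecutive terms determine the rest), the sequence is periodic with period 24.
So t(1500) = t(1 + ((1500-1) mod 24)) = t(12) = 9.

9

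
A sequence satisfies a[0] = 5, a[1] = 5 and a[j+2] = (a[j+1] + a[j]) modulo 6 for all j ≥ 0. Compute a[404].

Listing terms: a[0] = 5; a[1] = 5; a[2] = 4; a[3] = 3; a[4] = 1; a[5] = 4; a[6] = 5; a[7] = 3; a[8] = 2; a[9] = 5; a[10] = 1; a[11] = 0; a[12] = 1; a[13] = 1; a[14] = 2; a[15] = 3; a[16] = 5; a[17] = 2; a[18] = 1; a[19] = 3; a[20] = 4; a[21] = 1; a[22] = 5; a[23] = 0; a[24] = 5; a[25] = 5.
The sequence repeats with period 24.
So a[404] = a[0 + ((404-0) mod 24)] = a[20] = 4.

4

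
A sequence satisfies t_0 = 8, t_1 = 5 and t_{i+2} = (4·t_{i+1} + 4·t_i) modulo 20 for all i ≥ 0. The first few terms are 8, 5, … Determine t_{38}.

Computing terms: t_0 = 8,  t_1 = 5,  t_2 = 12,  t_3 = 8,  t_4 = 0,  t_5 = 12,  t_6 = 8.
Since (t_5, t_6) = (t_2, t_3) = (12, 8) (two consecutive terms determine the rest), the sequence is eventually periodic: after a pre-period of length 2 it cycles with period 3.
For i ≥ 2, t_i depends only on (i - 2) mod 3. (38 - 2) mod 3 = 0, so t_{38} = t_2 = 12.

12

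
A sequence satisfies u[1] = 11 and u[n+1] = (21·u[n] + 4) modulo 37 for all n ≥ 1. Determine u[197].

We have u[1] = 11,  u[2] = 13,  u[3] = 18,  u[4] = 12,  u[5] = 34,  u[6] = 15,  u[7] = 23,  u[8] = 6,  u[9] = 19,  u[10] = 33,  u[11] = 31,  u[12] = 26,  u[13] = 32,  u[14] = 10,  u[15] = 29,  u[16] = 21,  u[17] = 1,  u[18] = 25,  u[19] = 11.
The sequence repeats with period 18.
So u[197] = u[1 + ((197-1) mod 18)] = u[17] = 1.

1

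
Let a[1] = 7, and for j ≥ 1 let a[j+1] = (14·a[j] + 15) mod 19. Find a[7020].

Listing terms: a[1] = 7, a[2] = 18, a[3] = 1, a[4] = 10, a[5] = 3, a[6] = 0, a[7] = 15, a[8] = 16, a[9] = 11, a[10] = 17, a[11] = 6, a[12] = 4, a[13] = 14, a[14] = 2, a[15] = 5, a[16] = 9, a[17] = 8, a[18] = 13, a[19] = 7.
Since a[19] = a[1] = 7, the sequence is periodic with period 18.
So a[7020] = a[1 + ((7020-1) mod 18)] = a[18] = 13.

13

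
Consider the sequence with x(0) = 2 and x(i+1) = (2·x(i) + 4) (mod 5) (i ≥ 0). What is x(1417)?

3

Computing terms: x(0) = 2; x(1) = 3; x(2) = 0; x(3) = 4; x(4) = 2.
Since x(4) = x(0) = 2, the sequence is periodic with period 4.
(1417 - 0) mod 4 = 1, so x(1417) = x(1) = 3.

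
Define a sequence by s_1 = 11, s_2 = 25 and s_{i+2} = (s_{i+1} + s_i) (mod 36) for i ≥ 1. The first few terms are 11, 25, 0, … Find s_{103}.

3

We have s_1 = 11, s_2 = 25, s_3 = 0, s_4 = 25, s_5 = 25, s_6 = 14, s_7 = 3, s_8 = 17, s_9 = 20, s_{10} = 1, s_{11} = 21, s_{12} = 22, s_{13} = 7, s_{14} = 29, s_{15} = 0, s_{16} = 29, s_{17} = 29, s_{18} = 22, s_{19} = 15, s_{20} = 1, s_{21} = 16, s_{22} = 17, s_{23} = 33, s_{24} = 14, s_{25} = 11, s_{26} = 25.
Since (s_{25}, s_{26}) = (s_1, s_2) = (11, 25) (two consecutive terms determine the rest), the sequence is periodic with period 24.
So s_{103} = s_{1 + ((103-1) mod 24)} = s_7 = 3.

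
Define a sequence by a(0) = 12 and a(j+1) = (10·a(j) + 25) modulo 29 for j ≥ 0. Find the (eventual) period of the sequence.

a(0) = 12; a(1) = 0; a(2) = 25; a(3) = 14; a(4) = 20; a(5) = 22; a(6) = 13; a(7) = 10; a(8) = 9; a(9) = 28; a(10) = 15; a(11) = 1; a(12) = 6; a(13) = 27; a(14) = 5; a(15) = 17; a(16) = 21; a(17) = 3; a(18) = 26; a(19) = 24; a(20) = 4; a(21) = 7; a(22) = 8; a(23) = 18; a(24) = 2; a(25) = 16; a(26) = 11; a(27) = 19; a(28) = 12.
The sequence repeats with period 28.

28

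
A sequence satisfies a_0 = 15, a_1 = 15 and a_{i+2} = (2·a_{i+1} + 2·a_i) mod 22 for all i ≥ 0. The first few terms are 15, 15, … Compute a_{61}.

Computing terms: a_0 = 15, a_1 = 15, a_2 = 16, a_3 = 18, a_4 = 2, a_5 = 18, a_6 = 18, a_7 = 6, a_8 = 4, a_9 = 20, a_{10} = 4, a_{11} = 4, a_{12} = 16, a_{13} = 18.
Since (a_{12}, a_{13}) = (a_2, a_3) = (16, 18) (two consecutive terms determine the rest), the sequence is eventually periodic: after a pre-period of length 2 it cycles with period 10.
For i ≥ 2, a_i depends only on (i - 2) mod 10. (61 - 2) mod 10 = 9, so a_{61} = a_{11} = 4.

4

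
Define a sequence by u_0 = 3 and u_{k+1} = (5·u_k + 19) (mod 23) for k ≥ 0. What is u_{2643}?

21

u_0 = 3,  u_1 = 11,  u_2 = 5,  u_3 = 21,  u_4 = 9,  u_5 = 18,  u_6 = 17,  u_7 = 12,  u_8 = 10,  u_9 = 0,  u_{10} = 19,  u_{11} = 22,  u_{12} = 14,  u_{13} = 20,  u_{14} = 4,  u_{15} = 16,  u_{16} = 7,  u_{17} = 8,  u_{18} = 13,  u_{19} = 15,  u_{20} = 2,  u_{21} = 6,  u_{22} = 3.
The sequence repeats with period 22.
So u_{2643} = u_{0 + ((2643-0) mod 22)} = u_3 = 21.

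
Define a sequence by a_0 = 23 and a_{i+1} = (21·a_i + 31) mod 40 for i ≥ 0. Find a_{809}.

2

Computing terms: a_0 = 23,  a_1 = 34,  a_2 = 25,  a_3 = 36,  a_4 = 27,  a_5 = 38,  a_6 = 29,  a_7 = 0,  a_8 = 31,  a_9 = 2,  a_{10} = 33,  a_{11} = 4,  a_{12} = 35,  a_{13} = 6,  a_{14} = 37,  a_{15} = 8,  a_{16} = 39,  a_{17} = 10,  a_{18} = 1,  a_{19} = 12,  a_{20} = 3,  a_{21} = 14,  a_{22} = 5,  a_{23} = 16,  a_{24} = 7,  a_{25} = 18,  a_{26} = 9,  a_{27} = 20,  a_{28} = 11,  a_{29} = 22,  a_{30} = 13,  a_{31} = 24,  a_{32} = 15,  a_{33} = 26,  a_{34} = 17,  a_{35} = 28,  a_{36} = 19,  a_{37} = 30,  a_{38} = 21,  a_{39} = 32,  a_{40} = 23.
Since a_{40} = a_0 = 23, the sequence is periodic with period 40.
So a_{809} = a_{0 + ((809-0) mod 40)} = a_9 = 2.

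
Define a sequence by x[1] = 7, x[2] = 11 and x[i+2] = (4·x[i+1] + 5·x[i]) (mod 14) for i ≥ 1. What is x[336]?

Listing terms: x[1] = 7,  x[2] = 11,  x[3] = 9,  x[4] = 7,  x[5] = 3,  x[6] = 5,  x[7] = 7,  x[8] = 11.
The sequence repeats with period 6.
(336 - 1) mod 6 = 5, so x[336] = x[6] = 5.

5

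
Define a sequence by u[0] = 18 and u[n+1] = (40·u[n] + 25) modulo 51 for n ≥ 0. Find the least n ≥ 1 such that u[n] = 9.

Computing terms: u[0] = 18,  u[1] = 31,  u[2] = 41,  u[3] = 33,  u[4] = 19,  u[5] = 20,  u[6] = 9,  u[7] = 28,  u[8] = 23,  u[9] = 27,  u[10] = 34,  u[11] = 8,  u[12] = 39,  u[13] = 4,  u[14] = 32,  u[15] = 30,  u[16] = 1,  u[17] = 14,  u[18] = 24,  u[19] = 16,  u[20] = 2,  u[21] = 3,  u[22] = 43,  u[23] = 11,  u[24] = 6,  u[25] = 10,  u[26] = 17,  u[27] = 42,  u[28] = 22,  u[29] = 38,  u[30] = 15,  u[31] = 13,  u[32] = 35,  u[33] = 48,  u[34] = 7,  u[35] = 50,  u[36] = 36,  u[37] = 37,  u[38] = 26,  u[39] = 45,  u[40] = 40,  u[41] = 44,  u[42] = 0,  u[43] = 25,  u[44] = 5,  u[45] = 21,  u[46] = 49,  u[47] = 47,  u[48] = 18.
The sequence repeats with period 48.
The value 9 first appears (with n ≥ 1) at u[6].

6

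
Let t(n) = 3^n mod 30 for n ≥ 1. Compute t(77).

Listing terms: t(1) = 3, t(2) = 9, t(3) = 27, t(4) = 21, t(5) = 3.
Since t(5) = t(1) = 3, the sequence is periodic with period 4.
So t(77) = t(1 + ((77-1) mod 4)) = t(1) = 3.

3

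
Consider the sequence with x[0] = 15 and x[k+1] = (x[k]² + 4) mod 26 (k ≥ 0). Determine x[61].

5

Listing terms: x[0] = 15,  x[1] = 21,  x[2] = 3,  x[3] = 13,  x[4] = 17,  x[5] = 7,  x[6] = 1,  x[7] = 5,  x[8] = 3.
Since x[8] = x[2] = 3, the sequence is eventually periodic: after a pre-period of length 2 it cycles with period 6.
For k ≥ 2, x[k] depends only on (k - 2) mod 6. (61 - 2) mod 6 = 5, so x[61] = x[7] = 5.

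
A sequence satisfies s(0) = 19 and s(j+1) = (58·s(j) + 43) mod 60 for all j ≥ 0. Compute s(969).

25

Listing terms: s(0) = 19; s(1) = 5; s(2) = 33; s(3) = 37; s(4) = 29; s(5) = 45; s(6) = 13; s(7) = 17; s(8) = 9; s(9) = 25; s(10) = 53; s(11) = 57; s(12) = 49; s(13) = 5.
Since s(13) = s(1) = 5, the sequence is eventually periodic: after a pre-period of length 1 it cycles with period 12.
For j ≥ 1, s(j) depends only on (j - 1) mod 12. (969 - 1) mod 12 = 8, so s(969) = s(9) = 25.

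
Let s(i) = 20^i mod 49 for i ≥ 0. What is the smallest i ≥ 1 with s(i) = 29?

s(0) = 1, s(1) = 20, s(2) = 8, s(3) = 13, s(4) = 15, s(5) = 6, s(6) = 22, s(7) = 48, s(8) = 29, s(9) = 41, s(10) = 36, s(11) = 34, s(12) = 43, s(13) = 27, s(14) = 1.
Since s(14) = s(0) = 1, the sequence is periodic with period 14.
The value 29 first appears (with i ≥ 1) at s(8).

8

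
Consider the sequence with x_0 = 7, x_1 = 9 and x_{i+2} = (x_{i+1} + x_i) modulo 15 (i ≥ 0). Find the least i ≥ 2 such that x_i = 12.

We have x_0 = 7,  x_1 = 9,  x_2 = 1,  x_3 = 10,  x_4 = 11,  x_5 = 6,  x_6 = 2,  x_7 = 8,  x_8 = 10,  x_9 = 3,  x_{10} = 13,  x_{11} = 1,  x_{12} = 14,  x_{13} = 0,  x_{14} = 14,  x_{15} = 14,  x_{16} = 13,  x_{17} = 12,  x_{18} = 10,  x_{19} = 7,  x_{20} = 2,  x_{21} = 9,  x_{22} = 11,  x_{23} = 5,  x_{24} = 1,  x_{25} = 6,  x_{26} = 7,  x_{27} = 13,  x_{28} = 5,  x_{29} = 3,  x_{30} = 8,  x_{31} = 11,  x_{32} = 4,  x_{33} = 0,  x_{34} = 4,  x_{35} = 4,  x_{36} = 8,  x_{37} = 12,  x_{38} = 5,  x_{39} = 2,  x_{40} = 7,  x_{41} = 9.
Since (x_{40}, x_{41}) = (x_0, x_1) = (7, 9) (two consecutive terms determine the rest), the sequence is periodic with period 40.
The value 12 first appears (with i ≥ 2) at x_{17}.

17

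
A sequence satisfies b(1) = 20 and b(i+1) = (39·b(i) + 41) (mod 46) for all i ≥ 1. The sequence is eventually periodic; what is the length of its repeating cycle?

b(1) = 20; b(2) = 39; b(3) = 44; b(4) = 9; b(5) = 24; b(6) = 11; b(7) = 10; b(8) = 17; b(9) = 14; b(10) = 35; b(11) = 26; b(12) = 43; b(13) = 16; b(14) = 21; b(15) = 32; b(16) = 1; b(17) = 34; b(18) = 33; b(19) = 40; b(20) = 37; b(21) = 12; b(22) = 3; b(23) = 20.
Since b(23) = b(1) = 20, the sequence is periodic with period 22.

22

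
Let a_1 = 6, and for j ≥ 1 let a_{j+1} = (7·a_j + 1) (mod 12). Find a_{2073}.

Computing terms: a_1 = 6, a_2 = 7, a_3 = 2, a_4 = 3, a_5 = 10, a_6 = 11, a_7 = 6.
The sequence repeats with period 6.
So a_{2073} = a_{1 + ((2073-1) mod 6)} = a_3 = 2.

2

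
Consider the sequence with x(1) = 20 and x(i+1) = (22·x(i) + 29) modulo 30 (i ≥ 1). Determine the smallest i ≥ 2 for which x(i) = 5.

Listing terms: x(1) = 20, x(2) = 19, x(3) = 27, x(4) = 23, x(5) = 25, x(6) = 9, x(7) = 17, x(8) = 13, x(9) = 15, x(10) = 29, x(11) = 7, x(12) = 3, x(13) = 5, x(14) = 19.
Since x(14) = x(2) = 19, the sequence is eventually periodic: after a pre-period of length 1 it cycles with period 12.
The value 5 first appears (with i ≥ 2) at x(13).

13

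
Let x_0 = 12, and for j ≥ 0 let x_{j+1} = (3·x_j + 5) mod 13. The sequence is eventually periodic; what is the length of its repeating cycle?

Computing terms: x_0 = 12, x_1 = 2, x_2 = 11, x_3 = 12.
The sequence repeats with period 3.

3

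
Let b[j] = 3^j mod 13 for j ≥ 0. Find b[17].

b[0] = 1; b[1] = 3; b[2] = 9; b[3] = 1.
The sequence repeats with period 3.
So b[17] = b[0 + ((17-0) mod 3)] = b[2] = 9.

9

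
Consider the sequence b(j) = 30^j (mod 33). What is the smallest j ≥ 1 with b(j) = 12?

10

Computing terms: b(0) = 1; b(1) = 30; b(2) = 9; b(3) = 6; b(4) = 15; b(5) = 21; b(6) = 3; b(7) = 24; b(8) = 27; b(9) = 18; b(10) = 12; b(11) = 30.
Since b(11) = b(1) = 30, the sequence is eventually periodic: after a pre-period of length 1 it cycles with period 10.
The value 12 first appears (with j ≥ 1) at b(10).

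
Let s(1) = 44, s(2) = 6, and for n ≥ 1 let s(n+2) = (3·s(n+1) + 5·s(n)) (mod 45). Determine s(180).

9

We have s(1) = 44,  s(2) = 6,  s(3) = 13,  s(4) = 24,  s(5) = 2,  s(6) = 36,  s(7) = 28,  s(8) = 39,  s(9) = 32,  s(10) = 21,  s(11) = 43,  s(12) = 9,  s(13) = 17,  s(14) = 6,  s(15) = 13.
Since (s(14), s(15)) = (s(2), s(3)) = (6, 13) (two consecutive terms determine the rest), the sequence is eventually periodic: after a pre-period of length 1 it cycles with period 12.
For n ≥ 2, s(n) depends only on (n - 2) mod 12. (180 - 2) mod 12 = 10, so s(180) = s(12) = 9.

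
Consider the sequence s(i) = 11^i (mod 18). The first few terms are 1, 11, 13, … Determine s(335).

We have s(0) = 1,  s(1) = 11,  s(2) = 13,  s(3) = 17,  s(4) = 7,  s(5) = 5,  s(6) = 1.
The sequence repeats with period 6.
So s(335) = s(0 + ((335-0) mod 6)) = s(5) = 5.

5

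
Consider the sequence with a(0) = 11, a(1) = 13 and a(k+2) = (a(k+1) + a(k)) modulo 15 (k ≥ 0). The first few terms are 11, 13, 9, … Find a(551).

a(0) = 11; a(1) = 13; a(2) = 9; a(3) = 7; a(4) = 1; a(5) = 8; a(6) = 9; a(7) = 2; a(8) = 11; a(9) = 13.
Since (a(8), a(9)) = (a(0), a(1)) = (11, 13) (two consecutive terms determine the rest), the sequence is periodic with period 8.
(551 - 0) mod 8 = 7, so a(551) = a(7) = 2.

2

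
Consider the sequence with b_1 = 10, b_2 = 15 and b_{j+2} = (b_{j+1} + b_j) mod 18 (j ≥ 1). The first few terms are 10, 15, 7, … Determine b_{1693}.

Listing terms: b_1 = 10, b_2 = 15, b_3 = 7, b_4 = 4, b_5 = 11, b_6 = 15, b_7 = 8, b_8 = 5, b_9 = 13, b_{10} = 0, b_{11} = 13, b_{12} = 13, b_{13} = 8, b_{14} = 3, b_{15} = 11, b_{16} = 14, b_{17} = 7, b_{18} = 3, b_{19} = 10, b_{20} = 13, b_{21} = 5, b_{22} = 0, b_{23} = 5, b_{24} = 5, b_{25} = 10, b_{26} = 15.
Since (b_{25}, b_{26}) = (b_1, b_2) = (10, 15) (two consecutive terms determine the rest), the sequence is periodic with period 24.
(1693 - 1) mod 24 = 12, so b_{1693} = b_{13} = 8.

8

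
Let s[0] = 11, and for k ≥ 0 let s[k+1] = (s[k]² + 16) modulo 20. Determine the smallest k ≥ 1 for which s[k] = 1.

Computing terms: s[0] = 11, s[1] = 17, s[2] = 5, s[3] = 1, s[4] = 17.
Since s[4] = s[1] = 17, the sequence is eventually periodic: after a pre-period of length 1 it cycles with period 3.
The value 1 first appears (with k ≥ 1) at s[3].

3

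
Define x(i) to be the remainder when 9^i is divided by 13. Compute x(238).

We have x(0) = 1, x(1) = 9, x(2) = 3, x(3) = 1.
The sequence repeats with period 3.
So x(238) = x(0 + ((238-0) mod 3)) = x(1) = 9.

9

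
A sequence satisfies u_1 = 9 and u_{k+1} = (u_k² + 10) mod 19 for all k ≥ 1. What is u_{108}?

7

We have u_1 = 9, u_2 = 15, u_3 = 7, u_4 = 2, u_5 = 14, u_6 = 16, u_7 = 0, u_8 = 10, u_9 = 15.
Since u_9 = u_2 = 15, the sequence is eventually periodic: after a pre-period of length 1 it cycles with period 7.
For k ≥ 2, u_k depends only on (k - 2) mod 7. (108 - 2) mod 7 = 1, so u_{108} = u_3 = 7.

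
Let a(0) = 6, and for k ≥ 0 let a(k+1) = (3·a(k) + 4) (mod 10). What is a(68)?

a(0) = 6,  a(1) = 2,  a(2) = 0,  a(3) = 4,  a(4) = 6.
Since a(4) = a(0) = 6, the sequence is periodic with period 4.
(68 - 0) mod 4 = 0, so a(68) = a(0) = 6.

6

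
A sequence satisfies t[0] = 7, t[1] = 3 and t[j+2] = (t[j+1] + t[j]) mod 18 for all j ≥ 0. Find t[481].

We have t[0] = 7, t[1] = 3, t[2] = 10, t[3] = 13, t[4] = 5, t[5] = 0, t[6] = 5, t[7] = 5, t[8] = 10, t[9] = 15, t[10] = 7, t[11] = 4, t[12] = 11, t[13] = 15, t[14] = 8, t[15] = 5, t[16] = 13, t[17] = 0, t[18] = 13, t[19] = 13, t[20] = 8, t[21] = 3, t[22] = 11, t[23] = 14, t[24] = 7, t[25] = 3.
The sequence repeats with period 24.
So t[481] = t[0 + ((481-0) mod 24)] = t[1] = 3.

3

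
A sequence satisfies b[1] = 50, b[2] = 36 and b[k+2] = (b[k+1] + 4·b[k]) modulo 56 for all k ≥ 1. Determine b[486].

b[1] = 50,  b[2] = 36,  b[3] = 12,  b[4] = 44,  b[5] = 36,  b[6] = 44,  b[7] = 20,  b[8] = 28,  b[9] = 52,  b[10] = 52,  b[11] = 36,  b[12] = 20,  b[13] = 52,  b[14] = 20,  b[15] = 4,  b[16] = 28,  b[17] = 44,  b[18] = 44,  b[19] = 52,  b[20] = 4,  b[21] = 44,  b[22] = 4,  b[23] = 12,  b[24] = 28,  b[25] = 20,  b[26] = 20,  b[27] = 44,  b[28] = 12,  b[29] = 20,  b[30] = 12,  b[31] = 36,  b[32] = 28,  b[33] = 4,  b[34] = 4,  b[35] = 20,  b[36] = 36,  b[37] = 4,  b[38] = 36,  b[39] = 52,  b[40] = 28,  b[41] = 12,  b[42] = 12,  b[43] = 4,  b[44] = 52,  b[45] = 12,  b[46] = 52,  b[47] = 44,  b[48] = 28,  b[49] = 36,  b[50] = 36,  b[51] = 12.
Since (b[50], b[51]) = (b[2], b[3]) = (36, 12) (two consecutive terms determine the rest), the sequence is eventually periodic: after a pre-period of length 1 it cycles with period 48.
For k ≥ 2, b[k] depends only on (k - 2) mod 48. (486 - 2) mod 48 = 4, so b[486] = b[6] = 44.

44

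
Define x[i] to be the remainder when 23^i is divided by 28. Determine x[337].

Listing terms: x[0] = 1,  x[1] = 23,  x[2] = 25,  x[3] = 15,  x[4] = 9,  x[5] = 11,  x[6] = 1.
Since x[6] = x[0] = 1, the sequence is periodic with period 6.
(337 - 0) mod 6 = 1, so x[337] = x[1] = 23.

23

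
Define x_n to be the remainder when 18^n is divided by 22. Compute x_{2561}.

Listing terms: x_1 = 18,  x_2 = 16,  x_3 = 2,  x_4 = 14,  x_5 = 10,  x_6 = 4,  x_7 = 6,  x_8 = 20,  x_9 = 8,  x_{10} = 12,  x_{11} = 18.
Since x_{11} = x_1 = 18, the sequence is periodic with period 10.
So x_{2561} = x_{1 + ((2561-1) mod 10)} = x_1 = 18.

18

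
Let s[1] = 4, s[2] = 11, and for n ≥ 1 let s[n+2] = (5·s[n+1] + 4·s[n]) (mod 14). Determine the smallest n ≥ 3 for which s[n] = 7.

s[1] = 4,  s[2] = 11,  s[3] = 1,  s[4] = 7,  s[5] = 11,  s[6] = 13,  s[7] = 11,  s[8] = 9,  s[9] = 5,  s[10] = 5,  s[11] = 3,  s[12] = 7,  s[13] = 5,  s[14] = 11,  s[15] = 5,  s[16] = 13,  s[17] = 1,  s[18] = 1,  s[19] = 9,  s[20] = 7,  s[21] = 1,  s[22] = 5,  s[23] = 1,  s[24] = 11,  s[25] = 3,  s[26] = 3,  s[27] = 13,  s[28] = 7,  s[29] = 3,  s[30] = 1,  s[31] = 3,  s[32] = 5,  s[33] = 9,  s[34] = 9,  s[35] = 11,  s[36] = 7,  s[37] = 9,  s[38] = 3,  s[39] = 9,  s[40] = 1,  s[41] = 13,  s[42] = 13,  s[43] = 5,  s[44] = 7,  s[45] = 13,  s[46] = 9,  s[47] = 13,  s[48] = 3,  s[49] = 11,  s[50] = 11,  s[51] = 1.
Since (s[50], s[51]) = (s[2], s[3]) = (11, 1) (two consecutive terms determine the rest), the sequence is eventually periodic: after a pre-period of length 1 it cycles with period 48.
The value 7 first appears (with n ≥ 3) at s[4].

4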